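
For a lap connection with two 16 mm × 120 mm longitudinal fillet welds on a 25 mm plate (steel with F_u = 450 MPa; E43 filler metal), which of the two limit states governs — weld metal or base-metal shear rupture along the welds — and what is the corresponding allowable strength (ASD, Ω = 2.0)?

E43XX → F_EXX = 430 MPa.
t_e = 0.707 × 16 = 11.31 mm; L = 240 mm.
Weld metal: R_n/Ω = (1/2.0) × 0.6 × 430 × 11.31 × 240 × 10⁻³ = 350.2 kN.
Base metal (shear rupture): R_n/Ω = (1/2.0) × 0.6 × 450 × 25 × 240 × 10⁻³ = 810 kN.
Governing: weld metal.

R_n/Ω ≈ 350 kN (weld metal governs)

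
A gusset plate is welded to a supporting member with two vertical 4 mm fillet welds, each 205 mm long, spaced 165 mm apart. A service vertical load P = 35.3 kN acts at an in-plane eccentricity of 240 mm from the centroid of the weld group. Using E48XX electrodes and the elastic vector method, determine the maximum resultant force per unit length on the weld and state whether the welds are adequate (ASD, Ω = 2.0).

E48XX → F_EXX = 480 MPa.
Total weld length L_w = 410 mm. Treat welds as unit-width lines.
Polar moment about centroid: J = 2[d³/12 + d(b/2)²] = 2[205³/12 + 205×82.5²] = 4226000 mm³.
Direct shear f_v = P/L_w = 35.3×10³ / 410 = 86.1 N/mm (vertical).
Torsion M = P·e = 35.3×10³ × 240 = 8472000 N·mm.
Critical point at (x, y) = (82.5, 102.5) from centroid. f_tx = M·y/J = 205.5 N/mm; f_ty = M·x/J = 165.4 N/mm.
Resultant f_max = √[f_tx² + (f_v + f_ty)²] = √[205.5² + (86.1 + 165.4)²] = 324.7 N/mm.
Capacity per unit length: r_n/Ω = (1/2.0) × 0.6 × 480 × (0.707 × 4) = 407.2 N/mm.
324.7 ≤ 407.2 → adequate.

f_max ≈ 325 N/mm; adequate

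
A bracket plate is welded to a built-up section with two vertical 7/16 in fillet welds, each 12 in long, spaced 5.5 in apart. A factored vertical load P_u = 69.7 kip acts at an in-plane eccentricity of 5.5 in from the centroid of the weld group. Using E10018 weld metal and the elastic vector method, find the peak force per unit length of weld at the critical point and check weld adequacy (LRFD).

E100XX → F_EXX = 100 ksi.
Total weld length L_w = 24 in. Treat welds as unit-width lines.
Polar moment about centroid: J = 2[d³/12 + d(b/2)²] = 2[12³/12 + 12×2.75²] = 469.5 in³.
Direct shear f_v = P/L_w = 69.7 / 24 = 2.904 kip/in (vertical).
Torsion M = P·e = 69.7 × 5.5 = 383.35 kip·in.
Critical point at (x, y) = (2.75, 6) from centroid. f_tx = M·y/J = 4.899 kip/in; f_ty = M·x/J = 2.245 kip/in.
Resultant f_max = √[f_tx² + (f_v + f_ty)²] = √[4.899² + (2.904 + 2.245)²] = 7.108 kip/in.
Capacity per unit length: φr_n = 0.75 × 0.6 × 100 × (0.707 × 0.4375) = 13.92 kip/in.
7.108 ≤ 13.92 → adequate.

f_max ≈ 7.11 kip/in; adequate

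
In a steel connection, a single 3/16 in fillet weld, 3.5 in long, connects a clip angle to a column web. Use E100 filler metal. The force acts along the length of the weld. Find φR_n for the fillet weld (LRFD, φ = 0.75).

φR_n ≈ 20.9 kip

E100XX → F_EXX = 100 ksi.
Effective throat t_e = 0.707 × 0.1875 = 0.1326 in.
Total length L = 3.5 in; A_we = 0.1326 × 3.5 = 0.464 in².
F_nw = 0.6 F_EXX = 0.6 × 100 = 60 ksi.
φR_n = 0.75 × 60 × 0.464 = 20.88 kip.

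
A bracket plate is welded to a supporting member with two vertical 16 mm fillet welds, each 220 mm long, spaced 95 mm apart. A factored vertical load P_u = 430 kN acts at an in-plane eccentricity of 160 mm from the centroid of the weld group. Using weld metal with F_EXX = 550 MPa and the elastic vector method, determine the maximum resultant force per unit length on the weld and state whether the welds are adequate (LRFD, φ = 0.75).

Total weld length L_w = 440 mm. Treat welds as unit-width lines.
Polar moment about centroid: J = 2[d³/12 + d(b/2)²] = 2[220³/12 + 220×47.5²] = 2767000 mm³.
Direct shear f_v = P/L_w = 430×10³ / 440 = 977.3 N/mm (vertical).
Torsion M = P·e = 430×10³ × 160 = 68800000 N·mm.
Critical point at (x, y) = (47.5, 110) from centroid. f_tx = M·y/J = 2735 N/mm; f_ty = M·x/J = 1181 N/mm.
Resultant f_max = √[f_tx² + (f_v + f_ty)²] = √[2735² + (977.3 + 1181)²] = 3484 N/mm.
Capacity per unit length: φr_n = 0.75 × 0.6 × 550 × (0.707 × 16) = 2800 N/mm.
3484 > 2800 → NOT adequate.

f_max ≈ 3480 N/mm; NOT adequate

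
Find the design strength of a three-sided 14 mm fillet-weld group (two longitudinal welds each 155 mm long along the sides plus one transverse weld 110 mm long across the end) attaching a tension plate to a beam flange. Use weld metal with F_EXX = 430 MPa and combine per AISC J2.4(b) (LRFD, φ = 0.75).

t_e = 0.707 × 14 = 9.898 mm.
R_nwl = 0.6 × 430 × 9.898 × 310 × 10⁻³ = 791.6 kN (longitudinal, 2 welds).
R_nwt = 0.6 × 430 × 9.898 × 110 × 10⁻³ = 280.9 kN (transverse, base value).
(i) R_nwl + R_nwt = 1073 kN; (ii) 0.85 R_nwl + 1.5 R_nwt = 1094 kN.
R_n = max = 1094 kN [governs: (ii)]; φR_n = 820.7 kN.

φR_n ≈ 821 kN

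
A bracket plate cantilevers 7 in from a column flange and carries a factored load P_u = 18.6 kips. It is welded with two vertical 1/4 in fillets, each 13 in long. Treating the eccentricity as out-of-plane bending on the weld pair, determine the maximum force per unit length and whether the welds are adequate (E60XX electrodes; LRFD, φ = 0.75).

E60XX → F_EXX = 60 ksi.
L_w = 2 × 13 = 26 in; section modulus (unit throat) S = 2 × L²/6 = 56.33 in².
Direct shear f_v = P/L_w = 18.6/26 = 0.7154 kip/in.
Moment M = P × e = 18.6 × 7 = 130.2 kip·in; bending f_b = M/S = 2.311 kip/in.
f_max = √(f_v² + f_b²) = √(0.7154² + 2.311²) = 2.419 kip/in.
φr_n = 0.75 × 0.6 × 60 × (0.707 × 0.25) = 4.772 kip/in → adequate.

f_max ≈ 2.42 kip/in; adequate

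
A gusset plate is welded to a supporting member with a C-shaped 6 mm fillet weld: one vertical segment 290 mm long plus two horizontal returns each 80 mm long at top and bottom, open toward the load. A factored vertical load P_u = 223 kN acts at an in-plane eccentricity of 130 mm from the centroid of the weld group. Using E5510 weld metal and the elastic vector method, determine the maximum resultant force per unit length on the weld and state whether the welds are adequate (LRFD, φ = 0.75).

E55XX → F_EXX = 550 MPa.
Total weld length L_w = 450 mm. Treat welds as unit-width lines.
Centroid: x̄ = 2×80×40 / 450 = 14.22 mm from the vertical weld.
Polar moment about centroid: J = I_x + I_y = [290³/12 + 2×80×145²] + [290×14.22² + 2(80³/12 + 80×25.78²)] = 5647000 mm³.
Direct shear f_v = P/L_w = 223×10³ / 450 = 495.6 N/mm (vertical).
Torsion M = P·e = 223×10³ × 130 = 28990000 N·mm.
Critical point at (x, y) = (65.78, 145) from centroid. f_tx = M·y/J = 744.4 N/mm; f_ty = M·x/J = 337.7 N/mm.
Resultant f_max = √[f_tx² + (f_v + f_ty)²] = √[744.4² + (495.6 + 337.7)²] = 1117 N/mm.
Capacity per unit length: φr_n = 0.75 × 0.6 × 550 × (0.707 × 6) = 1050 N/mm.
1117 > 1050 → NOT adequate.

f_max ≈ 1120 N/mm; NOT adequate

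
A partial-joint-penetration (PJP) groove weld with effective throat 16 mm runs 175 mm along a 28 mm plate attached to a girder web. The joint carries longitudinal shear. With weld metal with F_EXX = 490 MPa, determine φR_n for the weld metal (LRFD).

φR_n ≈ 617 kN

Effective throat (given) t_e = 16 mm.
A_we = 16 × 175 = 2800 mm².
F_nw = 0.6 F_EXX = 294 MPa.
φR_n = 0.75 × 294 × 2800 × 10⁻³ = 617.4 kN.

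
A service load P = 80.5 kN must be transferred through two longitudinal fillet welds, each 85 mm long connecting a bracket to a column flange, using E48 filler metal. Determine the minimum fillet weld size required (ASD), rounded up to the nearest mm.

w = 5 mm

E48XX → F_EXX = 480 MPa.
Total weld length L = 170 mm.
Required throat t_e = P × Ω / (0.6 F_EXX × L) = 80.5 × 2.0 / (0.6 × 480 × 170 × 10⁻³) = 3.288 mm.
Required leg w = t_e / 0.707 = 4.651 mm → use 5 mm.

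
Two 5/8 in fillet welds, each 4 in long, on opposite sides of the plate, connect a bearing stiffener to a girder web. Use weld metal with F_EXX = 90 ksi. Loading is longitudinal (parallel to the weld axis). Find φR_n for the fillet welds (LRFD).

Effective throat t_e = 0.707 × 0.625 = 0.4419 in.
Total length L = 8 in; A_we = 0.4419 × 8 = 3.535 in².
F_nw = 0.6 F_EXX = 0.6 × 90 = 54 ksi.
φR_n = 0.75 × 54 × 3.535 = 143.2 kip.

φR_n ≈ 143 kip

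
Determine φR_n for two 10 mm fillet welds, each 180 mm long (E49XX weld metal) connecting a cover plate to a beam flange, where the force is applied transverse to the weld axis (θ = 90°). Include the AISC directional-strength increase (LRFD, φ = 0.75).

φR_n ≈ 842 kN

E49XX → F_EXX = 490 MPa.
t_e = 0.707 × 10 = 7.07 mm; A_we = 7.07 × 360 = 2545 mm².
Directional factor: 1.0 + 0.5 sin^1.5(90°) = 1.5.
F_nw = 0.6 × 490 × 1.5 = 441 MPa.
φR_n = 0.75 × 441 × 2545 × 10⁻³ = 841.8 kN.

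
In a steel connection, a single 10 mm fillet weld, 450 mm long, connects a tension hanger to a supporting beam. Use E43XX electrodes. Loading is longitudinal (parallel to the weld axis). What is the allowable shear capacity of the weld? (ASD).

E43XX → F_EXX = 430 MPa.
Effective throat t_e = 0.707 × 10 = 7.07 mm.
Total length L = 450 mm; A_we = 7.07 × 450 = 3181 mm².
F_nw = 0.6 F_EXX = 0.6 × 430 = 258 MPa.
R_n = 258 × 3181 × 10⁻³ = 820.8 kN; R_n/Ω = 820.8/2.0 = 410.4 kN.

R_n/Ω ≈ 410 kN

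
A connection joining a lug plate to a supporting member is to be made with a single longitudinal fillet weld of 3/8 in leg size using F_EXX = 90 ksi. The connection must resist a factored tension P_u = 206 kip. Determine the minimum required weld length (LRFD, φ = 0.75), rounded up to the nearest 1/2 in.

Throat t_e = 0.707 × 0.375 = 0.2651 in.
φr_n = 0.75 × 0.6 × 90 × 0.2651 = 10.74 kip/in.
L_req = P_u / φr_n = 206 / 10.74 = 19.18 in total.
Round up → use L = 19.5 in.

L = 19.5 in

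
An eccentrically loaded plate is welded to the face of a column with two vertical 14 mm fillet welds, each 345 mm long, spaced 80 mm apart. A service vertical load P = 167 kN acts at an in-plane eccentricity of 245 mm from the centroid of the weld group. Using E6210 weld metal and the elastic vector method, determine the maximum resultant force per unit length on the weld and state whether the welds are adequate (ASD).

f_max ≈ 995 N/mm; adequate

E62XX → F_EXX = 620 MPa.
Total weld length L_w = 690 mm. Treat welds as unit-width lines.
Polar moment about centroid: J = 2[d³/12 + d(b/2)²] = 2[345³/12 + 345×40²] = 7948000 mm³.
Direct shear f_v = P/L_w = 167×10³ / 690 = 242 N/mm (vertical).
Torsion M = P·e = 167×10³ × 245 = 40915000 N·mm.
Critical point at (x, y) = (40, 172.5) from centroid. f_tx = M·y/J = 888 N/mm; f_ty = M·x/J = 205.9 N/mm.
Resultant f_max = √[f_tx² + (f_v + f_ty)²] = √[888² + (242 + 205.9)²] = 994.6 N/mm.
Capacity per unit length: r_n/Ω = (1/2.0) × 0.6 × 620 × (0.707 × 14) = 1841 N/mm.
994.6 ≤ 1841 → adequate.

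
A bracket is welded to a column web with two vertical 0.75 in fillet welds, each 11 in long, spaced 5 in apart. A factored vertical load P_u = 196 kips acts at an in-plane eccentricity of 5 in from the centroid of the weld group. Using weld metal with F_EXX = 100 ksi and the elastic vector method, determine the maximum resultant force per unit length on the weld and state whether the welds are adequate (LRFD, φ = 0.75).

Total weld length L_w = 22 in. Treat welds as unit-width lines.
Polar moment about centroid: J = 2[d³/12 + d(b/2)²] = 2[11³/12 + 11×2.5²] = 359.3 in³.
Direct shear f_v = P/L_w = 196 / 22 = 8.909 kip/in (vertical).
Torsion M = P·e = 196 × 5 = 980 kip·in.
Critical point at (x, y) = (2.5, 5.5) from centroid. f_tx = M·y/J = 15 kip/in; f_ty = M·x/J = 6.818 kip/in.
Resultant f_max = √[f_tx² + (f_v + f_ty)²] = √[15² + (8.909 + 6.818)²] = 21.73 kip/in.
Capacity per unit length: φr_n = 0.75 × 0.6 × 100 × (0.707 × 0.75) = 23.86 kip/in.
21.73 ≤ 23.86 → adequate.

f_max ≈ 21.7 kip/in; adequate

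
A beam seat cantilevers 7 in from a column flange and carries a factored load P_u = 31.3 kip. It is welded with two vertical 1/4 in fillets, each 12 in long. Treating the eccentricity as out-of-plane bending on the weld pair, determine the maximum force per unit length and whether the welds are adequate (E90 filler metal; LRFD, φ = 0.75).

f_max ≈ 4.75 kip/in; adequate

E90XX → F_EXX = 90 ksi.
L_w = 2 × 12 = 24 in; section modulus (unit throat) S = 2 × L²/6 = 48 in².
Direct shear f_v = P/L_w = 31.3/24 = 1.304 kip/in.
Moment M = P × e = 31.3 × 7 = 219.1 kip·in; bending f_b = M/S = 4.565 kip/in.
f_max = √(f_v² + f_b²) = √(1.304² + 4.565²) = 4.747 kip/in.
φr_n = 0.75 × 0.6 × 90 × (0.707 × 0.25) = 7.158 kip/in → adequate.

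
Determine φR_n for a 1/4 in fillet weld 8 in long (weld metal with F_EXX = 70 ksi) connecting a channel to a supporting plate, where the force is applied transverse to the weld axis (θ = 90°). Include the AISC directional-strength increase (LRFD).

φR_n ≈ 66.8 kip

t_e = 0.707 × 0.25 = 0.1767 in; A_we = 0.1767 × 8 = 1.414 in².
Directional factor: 1.0 + 0.5 sin^1.5(90°) = 1.5.
F_nw = 0.6 × 70 × 1.5 = 63 ksi.
φR_n = 0.75 × 63 × 1.414 = 66.81 kip.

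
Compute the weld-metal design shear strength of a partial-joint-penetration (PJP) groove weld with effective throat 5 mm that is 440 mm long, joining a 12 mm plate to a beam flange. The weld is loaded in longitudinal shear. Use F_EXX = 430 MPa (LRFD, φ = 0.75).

φR_n ≈ 426 kN

Effective throat (given) t_e = 5 mm.
A_we = 5 × 440 = 2200 mm².
F_nw = 0.6 F_EXX = 258 MPa.
φR_n = 0.75 × 258 × 2200 × 10⁻³ = 425.7 kN.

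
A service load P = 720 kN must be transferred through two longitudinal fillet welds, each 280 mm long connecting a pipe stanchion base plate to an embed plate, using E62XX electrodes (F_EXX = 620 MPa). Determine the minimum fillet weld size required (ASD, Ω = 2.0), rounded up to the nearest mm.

w = 10 mm

Total weld length L = 560 mm.
Required throat t_e = P × Ω / (0.6 F_EXX × L) = 720 × 2.0 / (0.6 × 620 × 560 × 10⁻³) = 6.912 mm.
Required leg w = t_e / 0.707 = 9.777 mm → use 10 mm.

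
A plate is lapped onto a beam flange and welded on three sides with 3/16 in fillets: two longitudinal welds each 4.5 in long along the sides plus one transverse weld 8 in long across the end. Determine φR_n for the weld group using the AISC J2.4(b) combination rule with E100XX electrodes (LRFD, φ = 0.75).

φR_n ≈ 117 kips

E100XX → F_EXX = 100 ksi.
t_e = 0.707 × 0.1875 = 0.1326 in.
R_nwl = 0.6 × 100 × 0.1326 × 9 = 71.58 kips (longitudinal, 2 welds).
R_nwt = 0.6 × 100 × 0.1326 × 8 = 63.63 kips (transverse, base value).
(i) R_nwl + R_nwt = 135.2 kips; (ii) 0.85 R_nwl + 1.5 R_nwt = 156.3 kips.
R_n = max = 156.3 kips [governs: (ii)]; φR_n = 117.2 kips.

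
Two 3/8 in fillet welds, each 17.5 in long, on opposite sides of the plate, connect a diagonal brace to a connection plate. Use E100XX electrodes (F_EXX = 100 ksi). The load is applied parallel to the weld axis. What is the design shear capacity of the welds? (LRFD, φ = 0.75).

Effective throat t_e = 0.707 × 0.375 = 0.2651 in.
Total length L = 35 in; A_we = 0.2651 × 35 = 9.279 in².
F_nw = 0.6 F_EXX = 0.6 × 100 = 60 ksi.
φR_n = 0.75 × 60 × 9.279 = 417.6 kips.

φR_n ≈ 418 kips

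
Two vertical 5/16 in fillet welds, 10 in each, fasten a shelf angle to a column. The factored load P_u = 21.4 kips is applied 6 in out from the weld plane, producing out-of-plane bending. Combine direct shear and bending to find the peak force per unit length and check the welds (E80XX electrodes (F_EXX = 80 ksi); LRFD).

L_w = 2 × 10 = 20 in; section modulus (unit throat) S = 2 × L²/6 = 33.33 in².
Direct shear f_v = P/L_w = 21.4/20 = 1.07 kip/in.
Moment M = P × e = 21.4 × 6 = 128.4 kip·in; bending f_b = M/S = 3.852 kip/in.
f_max = √(f_v² + f_b²) = √(1.07² + 3.852²) = 3.998 kip/in.
φr_n = 0.75 × 0.6 × 80 × (0.707 × 0.3125) = 7.954 kip/in → adequate.

f_max ≈ 4 kip/in; adequate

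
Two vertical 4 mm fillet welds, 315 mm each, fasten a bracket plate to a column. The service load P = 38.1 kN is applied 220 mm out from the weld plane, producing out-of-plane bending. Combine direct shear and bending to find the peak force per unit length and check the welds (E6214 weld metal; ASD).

E62XX → F_EXX = 620 MPa.
L_w = 2 × 315 = 630 mm; section modulus (unit throat) S = 2 × L²/6 = 33080 mm².
Direct shear f_v = P/L_w = 38.1×10³/630 = 60.48 N/mm.
Moment M = P × e = 38.1×10³ × 220 = 8382000 N·mm; bending f_b = M/S = 253.4 N/mm.
f_max = √(f_v² + f_b²) = √(60.48² + 253.4²) = 260.5 N/mm.
r_n/Ω = (1/2.0) × 0.6 × 620 × (0.707 × 4) = 526 N/mm → adequate.

f_max ≈ 261 N/mm; adequate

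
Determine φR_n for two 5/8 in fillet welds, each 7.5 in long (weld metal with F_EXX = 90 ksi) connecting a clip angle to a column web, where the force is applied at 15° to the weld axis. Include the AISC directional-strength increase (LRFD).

φR_n ≈ 286 kip

t_e = 0.707 × 0.625 = 0.4419 in; A_we = 0.4419 × 15 = 6.628 in².
Directional factor: 1.0 + 0.5 sin^1.5(15°) = 1.066.
F_nw = 0.6 × 90 × 1.066 = 57.56 ksi.
φR_n = 0.75 × 57.56 × 6.628 = 286.1 kip.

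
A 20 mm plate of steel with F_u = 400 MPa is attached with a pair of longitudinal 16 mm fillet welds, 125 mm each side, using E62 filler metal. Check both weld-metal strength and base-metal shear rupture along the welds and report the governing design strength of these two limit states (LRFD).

φR_n ≈ 789 kN (weld metal governs)

E62XX → F_EXX = 620 MPa.
t_e = 0.707 × 16 = 11.31 mm; L = 250 mm.
Weld metal: φR_n = 0.75 × 0.6 × 620 × 11.31 × 250 × 10⁻³ = 789 kN.
Base metal (shear rupture): φR_n = 0.75 × 0.6 × 400 × 20 × 250 × 10⁻³ = 900 kN.
Governing: weld metal.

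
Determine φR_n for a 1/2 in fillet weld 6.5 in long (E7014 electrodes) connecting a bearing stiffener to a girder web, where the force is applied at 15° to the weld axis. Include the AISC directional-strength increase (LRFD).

E70XX → F_EXX = 70 ksi.
t_e = 0.707 × 0.5 = 0.3535 in; A_we = 0.3535 × 6.5 = 2.298 in².
Directional factor: 1.0 + 0.5 sin^1.5(15°) = 1.066.
F_nw = 0.6 × 70 × 1.066 = 44.77 ksi.
φR_n = 0.75 × 44.77 × 2.298 = 77.14 kips.

φR_n ≈ 77.1 kips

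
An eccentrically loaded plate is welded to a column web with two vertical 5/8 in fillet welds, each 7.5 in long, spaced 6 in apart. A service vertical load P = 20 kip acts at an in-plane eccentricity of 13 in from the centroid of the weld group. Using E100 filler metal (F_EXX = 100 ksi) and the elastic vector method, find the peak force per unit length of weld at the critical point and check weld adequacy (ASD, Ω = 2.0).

f_max ≈ 6.99 kip/in; adequate

Total weld length L_w = 15 in. Treat welds as unit-width lines.
Polar moment about centroid: J = 2[d³/12 + d(b/2)²] = 2[7.5³/12 + 7.5×3²] = 205.3 in³.
Direct shear f_v = P/L_w = 20 / 15 = 1.333 kip/in (vertical).
Torsion M = P·e = 20 × 13 = 260 kip·in.
Critical point at (x, y) = (3, 3.75) from centroid. f_tx = M·y/J = 4.749 kip/in; f_ty = M·x/J = 3.799 kip/in.
Resultant f_max = √[f_tx² + (f_v + f_ty)²] = √[4.749² + (1.333 + 3.799)²] = 6.992 kip/in.
Capacity per unit length: r_n/Ω = (1/2.0) × 0.6 × 100 × (0.707 × 0.625) = 13.26 kip/in.
6.992 ≤ 13.26 → adequate.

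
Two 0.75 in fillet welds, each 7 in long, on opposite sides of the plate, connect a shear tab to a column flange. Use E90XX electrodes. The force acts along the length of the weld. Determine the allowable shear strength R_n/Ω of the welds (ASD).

E90XX → F_EXX = 90 ksi.
Effective throat t_e = 0.707 × 0.75 = 0.5302 in.
Total length L = 14 in; A_we = 0.5302 × 14 = 7.423 in².
F_nw = 0.6 F_EXX = 0.6 × 90 = 54 ksi.
R_n = 54 × 7.423 = 400.9 kip; R_n/Ω = 400.9/2.0 = 200.4 kip.

R_n/Ω ≈ 200 kip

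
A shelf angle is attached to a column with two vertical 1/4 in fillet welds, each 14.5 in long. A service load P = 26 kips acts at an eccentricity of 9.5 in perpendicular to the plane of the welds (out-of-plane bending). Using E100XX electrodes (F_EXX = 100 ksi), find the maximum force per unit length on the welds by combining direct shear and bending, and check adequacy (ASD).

f_max ≈ 3.64 kip/in; adequate

L_w = 2 × 14.5 = 29 in; section modulus (unit throat) S = 2 × L²/6 = 70.08 in².
Direct shear f_v = P/L_w = 26/29 = 0.8966 kip/in.
Moment M = P × e = 26 × 9.5 = 247 kip·in; bending f_b = M/S = 3.524 kip/in.
f_max = √(f_v² + f_b²) = √(0.8966² + 3.524²) = 3.637 kip/in.
r_n/Ω = (1/2.0) × 0.6 × 100 × (0.707 × 0.25) = 5.302 kip/in → adequate.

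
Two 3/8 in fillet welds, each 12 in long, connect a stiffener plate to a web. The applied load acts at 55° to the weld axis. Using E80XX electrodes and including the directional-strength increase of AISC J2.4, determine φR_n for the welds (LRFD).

φR_n ≈ 314 kip

E80XX → F_EXX = 80 ksi.
t_e = 0.707 × 0.375 = 0.2651 in; A_we = 0.2651 × 24 = 6.363 in².
Directional factor: 1.0 + 0.5 sin^1.5(55°) = 1.371.
F_nw = 0.6 × 80 × 1.371 = 65.79 ksi.
φR_n = 0.75 × 65.79 × 6.363 = 314 kip.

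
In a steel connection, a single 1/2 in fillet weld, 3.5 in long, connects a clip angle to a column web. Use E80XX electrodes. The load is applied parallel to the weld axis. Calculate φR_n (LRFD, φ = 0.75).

φR_n ≈ 44.5 kips

E80XX → F_EXX = 80 ksi.
Effective throat t_e = 0.707 × 0.5 = 0.3535 in.
Total length L = 3.5 in; A_we = 0.3535 × 3.5 = 1.237 in².
F_nw = 0.6 F_EXX = 0.6 × 80 = 48 ksi.
φR_n = 0.75 × 48 × 1.237 = 44.54 kips.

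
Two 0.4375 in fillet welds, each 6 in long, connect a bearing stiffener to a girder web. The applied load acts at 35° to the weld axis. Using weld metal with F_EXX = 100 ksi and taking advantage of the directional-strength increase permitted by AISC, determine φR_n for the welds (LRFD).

φR_n ≈ 203 kips

t_e = 0.707 × 0.4375 = 0.3093 in; A_we = 0.3093 × 12 = 3.712 in².
Directional factor: 1.0 + 0.5 sin^1.5(35°) = 1.217.
F_nw = 0.6 × 100 × 1.217 = 73.03 ksi.
φR_n = 0.75 × 73.03 × 3.712 = 203.3 kips.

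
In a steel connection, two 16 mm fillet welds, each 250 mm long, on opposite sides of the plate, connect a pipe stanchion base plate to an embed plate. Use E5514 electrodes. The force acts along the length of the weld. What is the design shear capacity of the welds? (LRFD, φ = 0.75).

E55XX → F_EXX = 550 MPa.
Effective throat t_e = 0.707 × 16 = 11.31 mm.
Total length L = 500 mm; A_we = 11.31 × 500 = 5656 mm².
F_nw = 0.6 F_EXX = 0.6 × 550 = 330 MPa.
φR_n = 0.75 × 330 × 5656 × 10⁻³ = 1400 kN.

φR_n ≈ 1400 kN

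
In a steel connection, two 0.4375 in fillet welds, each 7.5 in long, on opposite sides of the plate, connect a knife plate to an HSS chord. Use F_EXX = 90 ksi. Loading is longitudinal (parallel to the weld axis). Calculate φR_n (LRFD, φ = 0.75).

φR_n ≈ 188 kip

Effective throat t_e = 0.707 × 0.4375 = 0.3093 in.
Total length L = 15 in; A_we = 0.3093 × 15 = 4.64 in².
F_nw = 0.6 F_EXX = 0.6 × 90 = 54 ksi.
φR_n = 0.75 × 54 × 4.64 = 187.9 kip.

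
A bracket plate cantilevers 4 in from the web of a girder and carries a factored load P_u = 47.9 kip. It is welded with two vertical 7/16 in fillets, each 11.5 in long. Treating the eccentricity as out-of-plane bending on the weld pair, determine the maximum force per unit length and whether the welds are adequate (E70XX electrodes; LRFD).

f_max ≈ 4.82 kip/in; adequate

E70XX → F_EXX = 70 ksi.
L_w = 2 × 11.5 = 23 in; section modulus (unit throat) S = 2 × L²/6 = 44.08 in².
Direct shear f_v = P/L_w = 47.9/23 = 2.083 kip/in.
Moment M = P × e = 47.9 × 4 = 191.6 kip·in; bending f_b = M/S = 4.346 kip/in.
f_max = √(f_v² + f_b²) = √(2.083² + 4.346²) = 4.82 kip/in.
φr_n = 0.75 × 0.6 × 70 × (0.707 × 0.4375) = 9.743 kip/in → adequate.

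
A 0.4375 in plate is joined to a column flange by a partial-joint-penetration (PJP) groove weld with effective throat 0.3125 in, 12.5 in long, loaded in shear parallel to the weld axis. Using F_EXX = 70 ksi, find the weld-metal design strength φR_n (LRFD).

φR_n ≈ 123 kip

Effective throat (given) t_e = 0.3125 in.
A_we = 0.3125 × 12.5 = 3.906 in².
F_nw = 0.6 F_EXX = 42 ksi.
φR_n = 0.75 × 42 × 3.906 = 123 kip.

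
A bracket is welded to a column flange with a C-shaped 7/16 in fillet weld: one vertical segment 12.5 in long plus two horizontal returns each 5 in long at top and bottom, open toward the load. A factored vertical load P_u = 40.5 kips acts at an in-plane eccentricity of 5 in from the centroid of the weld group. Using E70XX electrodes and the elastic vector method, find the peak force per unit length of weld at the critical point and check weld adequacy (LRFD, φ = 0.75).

f_max ≈ 3.73 kip/in; adequate

E70XX → F_EXX = 70 ksi.
Total weld length L_w = 22.5 in. Treat welds as unit-width lines.
Centroid: x̄ = 2×5×2.5 / 22.5 = 1.111 in from the vertical weld.
Polar moment about centroid: J = I_x + I_y = [12.5³/12 + 2×5×6.25²] + [12.5×1.111² + 2(5³/12 + 5×1.389²)] = 608.9 in³.
Direct shear f_v = P/L_w = 40.5 / 22.5 = 1.8 kip/in (vertical).
Torsion M = P·e = 40.5 × 5 = 202.5 kip·in.
Critical point at (x, y) = (3.889, 6.25) from centroid. f_tx = M·y/J = 2.078 kip/in; f_ty = M·x/J = 1.293 kip/in.
Resultant f_max = √[f_tx² + (f_v + f_ty)²] = √[2.078² + (1.8 + 1.293)²] = 3.727 kip/in.
Capacity per unit length: φr_n = 0.75 × 0.6 × 70 × (0.707 × 0.4375) = 9.743 kip/in.
3.727 ≤ 9.743 → adequate.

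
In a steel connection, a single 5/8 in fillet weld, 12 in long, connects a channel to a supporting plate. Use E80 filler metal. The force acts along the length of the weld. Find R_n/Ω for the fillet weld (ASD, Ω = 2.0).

E80XX → F_EXX = 80 ksi.
Effective throat t_e = 0.707 × 0.625 = 0.4419 in.
Total length L = 12 in; A_we = 0.4419 × 12 = 5.302 in².
F_nw = 0.6 F_EXX = 0.6 × 80 = 48 ksi.
R_n = 48 × 5.302 = 254.5 kip; R_n/Ω = 254.5/2.0 = 127.3 kip.

R_n/Ω ≈ 127 kip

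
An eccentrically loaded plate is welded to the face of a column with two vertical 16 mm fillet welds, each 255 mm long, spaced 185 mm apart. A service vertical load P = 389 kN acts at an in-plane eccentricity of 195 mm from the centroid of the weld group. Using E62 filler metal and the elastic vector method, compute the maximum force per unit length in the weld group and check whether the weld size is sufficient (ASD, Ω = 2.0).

f_max ≈ 2210 N/mm; NOT adequate

E62XX → F_EXX = 620 MPa.
Total weld length L_w = 510 mm. Treat welds as unit-width lines.
Polar moment about centroid: J = 2[d³/12 + d(b/2)²] = 2[255³/12 + 255×92.5²] = 7127000 mm³.
Direct shear f_v = P/L_w = 389×10³ / 510 = 762.7 N/mm (vertical).
Torsion M = P·e = 389×10³ × 195 = 75855000 N·mm.
Critical point at (x, y) = (92.5, 127.5) from centroid. f_tx = M·y/J = 1357 N/mm; f_ty = M·x/J = 984.5 N/mm.
Resultant f_max = √[f_tx² + (f_v + f_ty)²] = √[1357² + (762.7 + 984.5)²] = 2212 N/mm.
Capacity per unit length: r_n/Ω = (1/2.0) × 0.6 × 620 × (0.707 × 16) = 2104 N/mm.
2212 > 2104 → NOT adequate.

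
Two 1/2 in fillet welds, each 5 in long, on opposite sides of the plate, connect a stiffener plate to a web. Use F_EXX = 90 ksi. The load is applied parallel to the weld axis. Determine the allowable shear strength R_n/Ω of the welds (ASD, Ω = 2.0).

Effective throat t_e = 0.707 × 0.5 = 0.3535 in.
Total length L = 10 in; A_we = 0.3535 × 10 = 3.535 in².
F_nw = 0.6 F_EXX = 0.6 × 90 = 54 ksi.
R_n = 54 × 3.535 = 190.9 kips; R_n/Ω = 190.9/2.0 = 95.44 kips.

R_n/Ω ≈ 95.4 kips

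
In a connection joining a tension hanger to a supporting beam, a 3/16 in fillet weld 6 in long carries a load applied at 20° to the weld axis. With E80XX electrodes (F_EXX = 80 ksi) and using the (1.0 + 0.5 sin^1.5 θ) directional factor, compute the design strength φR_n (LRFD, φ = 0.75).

φR_n ≈ 31.5 kip

t_e = 0.707 × 0.1875 = 0.1326 in; A_we = 0.1326 × 6 = 0.7954 in².
Directional factor: 1.0 + 0.5 sin^1.5(20°) = 1.1.
F_nw = 0.6 × 80 × 1.1 = 52.8 ksi.
φR_n = 0.75 × 52.8 × 0.7954 = 31.5 kip.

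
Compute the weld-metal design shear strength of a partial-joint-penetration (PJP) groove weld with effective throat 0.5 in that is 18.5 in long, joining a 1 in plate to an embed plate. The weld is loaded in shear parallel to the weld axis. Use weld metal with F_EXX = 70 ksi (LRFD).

φR_n ≈ 291 kip

Effective throat (given) t_e = 0.5 in.
A_we = 0.5 × 18.5 = 9.25 in².
F_nw = 0.6 F_EXX = 42 ksi.
φR_n = 0.75 × 42 × 9.25 = 291.4 kip.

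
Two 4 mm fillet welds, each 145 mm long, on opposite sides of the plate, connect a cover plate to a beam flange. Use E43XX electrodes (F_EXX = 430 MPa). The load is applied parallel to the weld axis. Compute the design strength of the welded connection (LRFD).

Effective throat t_e = 0.707 × 4 = 2.828 mm.
Total length L = 290 mm; A_we = 2.828 × 290 = 820.1 mm².
F_nw = 0.6 F_EXX = 0.6 × 430 = 258 MPa.
φR_n = 0.75 × 258 × 820.1 × 10⁻³ = 158.7 kN.

φR_n ≈ 159 kN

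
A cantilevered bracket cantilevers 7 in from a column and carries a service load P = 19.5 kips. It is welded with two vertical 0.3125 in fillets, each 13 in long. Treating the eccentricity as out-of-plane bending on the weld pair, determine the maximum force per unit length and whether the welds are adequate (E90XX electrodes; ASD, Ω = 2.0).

E90XX → F_EXX = 90 ksi.
L_w = 2 × 13 = 26 in; section modulus (unit throat) S = 2 × L²/6 = 56.33 in².
Direct shear f_v = P/L_w = 19.5/26 = 0.75 kip/in.
Moment M = P × e = 19.5 × 7 = 136.5 kip·in; bending f_b = M/S = 2.423 kip/in.
f_max = √(f_v² + f_b²) = √(0.75² + 2.423²) = 2.536 kip/in.
r_n/Ω = (1/2.0) × 0.6 × 90 × (0.707 × 0.3125) = 5.965 kip/in → adequate.

f_max ≈ 2.54 kip/in; adequate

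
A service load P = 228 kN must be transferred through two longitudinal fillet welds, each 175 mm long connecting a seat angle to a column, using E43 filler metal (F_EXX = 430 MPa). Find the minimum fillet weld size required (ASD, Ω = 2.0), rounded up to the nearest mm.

w = 8 mm

Total weld length L = 350 mm.
Required throat t_e = P × Ω / (0.6 F_EXX × L) = 228 × 2.0 / (0.6 × 430 × 350 × 10⁻³) = 5.05 mm.
Required leg w = t_e / 0.707 = 7.143 mm → use 8 mm.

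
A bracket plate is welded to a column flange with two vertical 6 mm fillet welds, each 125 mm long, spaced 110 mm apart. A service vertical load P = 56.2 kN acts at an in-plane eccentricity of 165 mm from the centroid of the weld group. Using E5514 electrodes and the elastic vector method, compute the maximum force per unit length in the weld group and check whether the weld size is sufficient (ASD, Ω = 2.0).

f_max ≈ 879 N/mm; NOT adequate

E55XX → F_EXX = 550 MPa.
Total weld length L_w = 250 mm. Treat welds as unit-width lines.
Polar moment about centroid: J = 2[d³/12 + d(b/2)²] = 2[125³/12 + 125×55²] = 1082000 mm³.
Direct shear f_v = P/L_w = 56.2×10³ / 250 = 224.8 N/mm (vertical).
Torsion M = P·e = 56.2×10³ × 165 = 9273000 N·mm.
Critical point at (x, y) = (55, 62.5) from centroid. f_tx = M·y/J = 535.8 N/mm; f_ty = M·x/J = 471.5 N/mm.
Resultant f_max = √[f_tx² + (f_v + f_ty)²] = √[535.8² + (224.8 + 471.5)²] = 878.5 N/mm.
Capacity per unit length: r_n/Ω = (1/2.0) × 0.6 × 550 × (0.707 × 6) = 699.9 N/mm.
878.5 > 699.9 → NOT adequate.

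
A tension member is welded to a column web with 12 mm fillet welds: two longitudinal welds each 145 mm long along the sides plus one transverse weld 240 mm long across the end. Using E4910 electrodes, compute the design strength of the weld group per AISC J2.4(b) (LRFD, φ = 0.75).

φR_n ≈ 1130 kN

E49XX → F_EXX = 490 MPa.
t_e = 0.707 × 12 = 8.484 mm.
R_nwl = 0.6 × 490 × 8.484 × 290 × 10⁻³ = 723.3 kN (longitudinal, 2 welds).
R_nwt = 0.6 × 490 × 8.484 × 240 × 10⁻³ = 598.6 kN (transverse, base value).
(i) R_nwl + R_nwt = 1322 kN; (ii) 0.85 R_nwl + 1.5 R_nwt = 1513 kN.
R_n = max = 1513 kN [governs: (ii)]; φR_n = 1135 kN.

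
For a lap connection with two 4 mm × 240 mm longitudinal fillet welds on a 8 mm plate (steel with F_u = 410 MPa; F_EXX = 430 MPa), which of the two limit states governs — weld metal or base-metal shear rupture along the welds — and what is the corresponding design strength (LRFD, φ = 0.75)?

φR_n ≈ 263 kN (weld metal governs)

t_e = 0.707 × 4 = 2.828 mm; L = 480 mm.
Weld metal: φR_n = 0.75 × 0.6 × 430 × 2.828 × 480 × 10⁻³ = 262.7 kN.
Base metal (shear rupture): φR_n = 0.75 × 0.6 × 410 × 8 × 480 × 10⁻³ = 708.5 kN.
Governing: weld metal.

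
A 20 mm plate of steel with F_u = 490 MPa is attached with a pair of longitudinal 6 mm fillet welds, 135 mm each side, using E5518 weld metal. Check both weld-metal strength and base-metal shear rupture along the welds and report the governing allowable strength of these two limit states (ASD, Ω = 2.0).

E55XX → F_EXX = 550 MPa.
t_e = 0.707 × 6 = 4.242 mm; L = 270 mm.
Weld metal: R_n/Ω = (1/2.0) × 0.6 × 550 × 4.242 × 270 × 10⁻³ = 189 kN.
Base metal (shear rupture): R_n/Ω = (1/2.0) × 0.6 × 490 × 20 × 270 × 10⁻³ = 793.8 kN.
Governing: weld metal.

R_n/Ω ≈ 189 kN (weld metal governs)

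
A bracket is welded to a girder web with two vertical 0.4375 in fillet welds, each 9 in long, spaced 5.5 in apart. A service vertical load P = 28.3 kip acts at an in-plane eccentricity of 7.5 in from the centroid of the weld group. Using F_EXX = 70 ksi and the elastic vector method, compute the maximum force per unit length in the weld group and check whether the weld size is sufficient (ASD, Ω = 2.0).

f_max ≈ 5.34 kip/in; adequate

Total weld length L_w = 18 in. Treat welds as unit-width lines.
Polar moment about centroid: J = 2[d³/12 + d(b/2)²] = 2[9³/12 + 9×2.75²] = 257.6 in³.
Direct shear f_v = P/L_w = 28.3 / 18 = 1.572 kip/in (vertical).
Torsion M = P·e = 28.3 × 7.5 = 212.25 kip·in.
Critical point at (x, y) = (2.75, 4.5) from centroid. f_tx = M·y/J = 3.707 kip/in; f_ty = M·x/J = 2.266 kip/in.
Resultant f_max = √[f_tx² + (f_v + f_ty)²] = √[3.707² + (1.572 + 2.266)²] = 5.336 kip/in.
Capacity per unit length: r_n/Ω = (1/2.0) × 0.6 × 70 × (0.707 × 0.4375) = 6.496 kip/in.
5.336 ≤ 6.496 → adequate.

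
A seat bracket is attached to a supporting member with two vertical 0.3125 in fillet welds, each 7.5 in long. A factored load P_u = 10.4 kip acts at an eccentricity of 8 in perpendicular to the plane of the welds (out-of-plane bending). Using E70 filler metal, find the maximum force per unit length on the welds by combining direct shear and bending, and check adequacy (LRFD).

E70XX → F_EXX = 70 ksi.
L_w = 2 × 7.5 = 15 in; section modulus (unit throat) S = 2 × L²/6 = 18.75 in².
Direct shear f_v = P/L_w = 10.4/15 = 0.6933 kip/in.
Moment M = P × e = 10.4 × 8 = 83.2 kip·in; bending f_b = M/S = 4.437 kip/in.
f_max = √(f_v² + f_b²) = √(0.6933² + 4.437²) = 4.491 kip/in.
φr_n = 0.75 × 0.6 × 70 × (0.707 × 0.3125) = 6.96 kip/in → adequate.

f_max ≈ 4.49 kip/in; adequate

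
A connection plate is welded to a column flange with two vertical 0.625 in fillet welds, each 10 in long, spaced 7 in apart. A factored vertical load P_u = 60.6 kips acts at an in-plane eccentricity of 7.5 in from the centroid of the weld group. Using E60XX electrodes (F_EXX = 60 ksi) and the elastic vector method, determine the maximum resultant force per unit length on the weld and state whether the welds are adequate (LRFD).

f_max ≈ 8.83 kip/in; adequate

Total weld length L_w = 20 in. Treat welds as unit-width lines.
Polar moment about centroid: J = 2[d³/12 + d(b/2)²] = 2[10³/12 + 10×3.5²] = 411.7 in³.
Direct shear f_v = P/L_w = 60.6 / 20 = 3.03 kip/in (vertical).
Torsion M = P·e = 60.6 × 7.5 = 454.5 kip·in.
Critical point at (x, y) = (3.5, 5) from centroid. f_tx = M·y/J = 5.52 kip/in; f_ty = M·x/J = 3.864 kip/in.
Resultant f_max = √[f_tx² + (f_v + f_ty)²] = √[5.52² + (3.03 + 3.864)²] = 8.832 kip/in.
Capacity per unit length: φr_n = 0.75 × 0.6 × 60 × (0.707 × 0.625) = 11.93 kip/in.
8.832 ≤ 11.93 → adequate.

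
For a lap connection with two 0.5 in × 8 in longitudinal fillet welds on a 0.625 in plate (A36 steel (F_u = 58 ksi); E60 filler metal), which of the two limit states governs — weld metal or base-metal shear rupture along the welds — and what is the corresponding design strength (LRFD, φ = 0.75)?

φR_n ≈ 153 kip (weld metal governs)

E60XX → F_EXX = 60 ksi.
t_e = 0.707 × 0.5 = 0.3535 in; L = 16 in.
Weld metal: φR_n = 0.75 × 0.6 × 60 × 0.3535 × 16 = 152.7 kip.
Base metal (shear rupture): φR_n = 0.75 × 0.6 × 58 × 0.625 × 16 = 261 kip.
Governing: weld metal.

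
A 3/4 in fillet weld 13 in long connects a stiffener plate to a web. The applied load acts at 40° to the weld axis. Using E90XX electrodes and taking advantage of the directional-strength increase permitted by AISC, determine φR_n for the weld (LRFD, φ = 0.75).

φR_n ≈ 351 kip

E90XX → F_EXX = 90 ksi.
t_e = 0.707 × 0.75 = 0.5302 in; A_we = 0.5302 × 13 = 6.893 in².
Directional factor: 1.0 + 0.5 sin^1.5(40°) = 1.258.
F_nw = 0.6 × 90 × 1.258 = 67.91 ksi.
φR_n = 0.75 × 67.91 × 6.893 = 351.1 kip.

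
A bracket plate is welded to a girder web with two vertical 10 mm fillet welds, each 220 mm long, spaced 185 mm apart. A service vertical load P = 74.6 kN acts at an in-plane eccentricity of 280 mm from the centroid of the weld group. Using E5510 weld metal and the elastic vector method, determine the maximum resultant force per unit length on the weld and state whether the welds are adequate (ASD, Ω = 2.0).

f_max ≈ 664 N/mm; adequate

E55XX → F_EXX = 550 MPa.
Total weld length L_w = 440 mm. Treat welds as unit-width lines.
Polar moment about centroid: J = 2[d³/12 + d(b/2)²] = 2[220³/12 + 220×92.5²] = 5539000 mm³.
Direct shear f_v = P/L_w = 74.6×10³ / 440 = 169.5 N/mm (vertical).
Torsion M = P·e = 74.6×10³ × 280 = 20888000 N·mm.
Critical point at (x, y) = (92.5, 110) from centroid. f_tx = M·y/J = 414.8 N/mm; f_ty = M·x/J = 348.8 N/mm.
Resultant f_max = √[f_tx² + (f_v + f_ty)²] = √[414.8² + (169.5 + 348.8)²] = 663.9 N/mm.
Capacity per unit length: r_n/Ω = (1/2.0) × 0.6 × 550 × (0.707 × 10) = 1167 N/mm.
663.9 ≤ 1167 → adequate.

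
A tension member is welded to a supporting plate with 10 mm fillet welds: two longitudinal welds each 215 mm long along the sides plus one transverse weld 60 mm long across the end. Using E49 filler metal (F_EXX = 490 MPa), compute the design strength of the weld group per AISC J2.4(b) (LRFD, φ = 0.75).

φR_n ≈ 764 kN

t_e = 0.707 × 10 = 7.07 mm.
R_nwl = 0.6 × 490 × 7.07 × 430 × 10⁻³ = 893.8 kN (longitudinal, 2 welds).
R_nwt = 0.6 × 490 × 7.07 × 60 × 10⁻³ = 124.7 kN (transverse, base value).
(i) R_nwl + R_nwt = 1019 kN; (ii) 0.85 R_nwl + 1.5 R_nwt = 946.8 kN.
R_n = max = 1019 kN [governs: (i)]; φR_n = 763.9 kN.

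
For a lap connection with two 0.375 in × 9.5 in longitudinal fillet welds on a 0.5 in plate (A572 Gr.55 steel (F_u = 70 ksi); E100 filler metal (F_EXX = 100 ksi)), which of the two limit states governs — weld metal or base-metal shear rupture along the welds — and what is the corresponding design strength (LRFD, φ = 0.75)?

t_e = 0.707 × 0.375 = 0.2651 in; L = 19 in.
Weld metal: φR_n = 0.75 × 0.6 × 100 × 0.2651 × 19 = 226.7 kip.
Base metal (shear rupture): φR_n = 0.75 × 0.6 × 70 × 0.5 × 19 = 299.2 kip.
Governing: weld metal.

φR_n ≈ 227 kip (weld metal governs)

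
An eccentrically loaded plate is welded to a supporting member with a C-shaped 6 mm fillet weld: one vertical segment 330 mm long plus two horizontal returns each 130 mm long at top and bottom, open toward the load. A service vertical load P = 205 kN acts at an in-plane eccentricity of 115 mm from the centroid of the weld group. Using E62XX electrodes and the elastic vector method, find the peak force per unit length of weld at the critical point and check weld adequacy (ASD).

f_max ≈ 664 N/mm; adequate

E62XX → F_EXX = 620 MPa.
Total weld length L_w = 590 mm. Treat welds as unit-width lines.
Centroid: x̄ = 2×130×65 / 590 = 28.64 mm from the vertical weld.
Polar moment about centroid: J = I_x + I_y = [330³/12 + 2×130×165²] + [330×28.64² + 2(130³/12 + 130×36.36²)] = 11050000 mm³.
Direct shear f_v = P/L_w = 205×10³ / 590 = 347.5 N/mm (vertical).
Torsion M = P·e = 205×10³ × 115 = 23575000 N·mm.
Critical point at (x, y) = (101.4, 165) from centroid. f_tx = M·y/J = 351.9 N/mm; f_ty = M·x/J = 216.2 N/mm.
Resultant f_max = √[f_tx² + (f_v + f_ty)²] = √[351.9² + (347.5 + 216.2)²] = 664.5 N/mm.
Capacity per unit length: r_n/Ω = (1/2.0) × 0.6 × 620 × (0.707 × 6) = 789 N/mm.
664.5 ≤ 789 → adequate.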